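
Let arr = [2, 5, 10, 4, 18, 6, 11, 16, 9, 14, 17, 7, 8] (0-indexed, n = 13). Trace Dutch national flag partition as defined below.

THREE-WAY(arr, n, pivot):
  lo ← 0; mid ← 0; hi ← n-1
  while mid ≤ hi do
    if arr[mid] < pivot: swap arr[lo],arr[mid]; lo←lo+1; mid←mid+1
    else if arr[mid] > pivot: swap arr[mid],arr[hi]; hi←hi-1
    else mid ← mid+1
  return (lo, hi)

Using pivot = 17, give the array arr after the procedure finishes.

[2, 5, 10, 4, 8, 6, 11, 16, 9, 14, 7, 17, 18]

lo=0 mid=0 hi=12
2<17: swap(0,0), lo=1 mid=1 ⇒ [2, 5, 10, 4, 18, 6, 11, 16, 9, 14, 17, 7, 8]
5<17: swap(1,1), lo=2 mid=2 ⇒ [2, 5, 10, 4, 18, 6, 11, 16, 9, 14, 17, 7, 8]
10<17: swap(2,2), lo=3 mid=3 ⇒ [2, 5, 10, 4, 18, 6, 11, 16, 9, 14, 17, 7, 8]
4<17: swap(3,3), lo=4 mid=4 ⇒ [2, 5, 10, 4, 18, 6, 11, 16, 9, 14, 17, 7, 8]
18>17: swap(4,12), hi=11 ⇒ [2, 5, 10, 4, 8, 6, 11, 16, 9, 14, 17, 7, 18]
8<17: swap(4,4), lo=5 mid=5 ⇒ [2, 5, 10, 4, 8, 6, 11, 16, 9, 14, 17, 7, 18]
6<17: swap(5,5), lo=6 mid=6 ⇒ [2, 5, 10, 4, 8, 6, 11, 16, 9, 14, 17, 7, 18]
11<17: swap(6,6), lo=7 mid=7 ⇒ [2, 5, 10, 4, 8, 6, 11, 16, 9, 14, 17, 7, 18]
16<17: swap(7,7), lo=8 mid=8 ⇒ [2, 5, 10, 4, 8, 6, 11, 16, 9, 14, 17, 7, 18]
9<17: swap(8,8), lo=9 mid=9 ⇒ [2, 5, 10, 4, 8, 6, 11, 16, 9, 14, 17, 7, 18]
14<17: swap(9,9), lo=10 mid=10 ⇒ [2, 5, 10, 4, 8, 6, 11, 16, 9, 14, 17, 7, 18]
17=17: mid=11
7<17: swap(10,11), lo=11 mid=12 ⇒ [2, 5, 10, 4, 8, 6, 11, 16, 9, 14, 7, 17, 18]
done. lo=11 hi=11; arr=[2, 5, 10, 4, 8, 6, 11, 16, 9, 14, 7, 17, 18]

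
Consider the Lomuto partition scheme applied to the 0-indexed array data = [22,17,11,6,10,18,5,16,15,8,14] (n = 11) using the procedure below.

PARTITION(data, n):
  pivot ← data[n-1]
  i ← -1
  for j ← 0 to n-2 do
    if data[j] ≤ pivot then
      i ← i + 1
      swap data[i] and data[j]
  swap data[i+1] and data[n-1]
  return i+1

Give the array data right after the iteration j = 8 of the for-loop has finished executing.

[11,6,10,5,22,18,17,16,15,8,14]

pivot = data[10] = 14; i = -1
j=0: data[0]=22 > 14 → no swap
j=1: data[1]=17 > 14 → no swap
j=2: data[2]=11 ≤ 14 → i=0, swap data[0],data[2] → [11,17,22,6,10,18,5,16,15,8,14]
j=3: data[3]=6 ≤ 14 → i=1, swap data[1],data[3] → [11,6,22,17,10,18,5,16,15,8,14]
j=4: data[4]=10 ≤ 14 → i=2, swap data[2],data[4] → [11,6,10,17,22,18,5,16,15,8,14]
j=5: data[5]=18 > 14 → no swap
j=6: data[6]=5 ≤ 14 → i=3, swap data[3],data[6] → [11,6,10,5,22,18,17,16,15,8,14]
j=7: data[7]=16 > 14 → no swap
j=8: data[8]=15 > 14 → no swap
(after j=8) data = [11,6,10,5,22,18,17,16,15,8,14]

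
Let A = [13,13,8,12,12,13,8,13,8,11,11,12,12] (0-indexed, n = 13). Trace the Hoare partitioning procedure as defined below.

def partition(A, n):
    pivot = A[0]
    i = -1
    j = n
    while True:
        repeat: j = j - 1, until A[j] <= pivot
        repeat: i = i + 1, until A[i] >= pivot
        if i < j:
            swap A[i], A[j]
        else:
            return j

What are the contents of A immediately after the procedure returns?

pivot=13
j stops at 12 (12), i stops at 0 (13); swap ⇒ [12,13,8,12,12,13,8,13,8,11,11,12,13]
j stops at 11 (12), i stops at 1 (13); swap ⇒ [12,12,8,12,12,13,8,13,8,11,11,13,13]
j stops at 10 (11), i stops at 5 (13); swap ⇒ [12,12,8,12,12,11,8,13,8,11,13,13,13]
j stops at 9 (11), i stops at 7 (13); swap ⇒ [12,12,8,12,12,11,8,11,8,13,13,13,13]
j stops at 8, i stops at 9; i≥j ⇒ return 8. A=[12,12,8,12,12,11,8,11,8,13,13,13,13]

[12,12,8,12,12,11,8,11,8,13,13,13,13]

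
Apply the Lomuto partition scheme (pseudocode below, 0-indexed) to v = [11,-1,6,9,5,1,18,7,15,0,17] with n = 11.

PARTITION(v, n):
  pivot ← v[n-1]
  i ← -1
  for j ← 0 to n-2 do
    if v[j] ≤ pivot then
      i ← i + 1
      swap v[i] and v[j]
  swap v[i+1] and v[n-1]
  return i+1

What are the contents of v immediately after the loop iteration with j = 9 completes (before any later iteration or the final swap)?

[11,-1,6,9,5,1,7,15,0,18,17]

pivot = v[10] = 17; i = -1
j=0: v[0]=11 ≤ 17 → i=0, swap v[0],v[0] (no change) → [11,-1,6,9,5,1,18,7,15,0,17]
j=1: v[1]=-1 ≤ 17 → i=1, swap v[1],v[1] (no change) → [11,-1,6,9,5,1,18,7,15,0,17]
j=2: v[2]=6 ≤ 17 → i=2, swap v[2],v[2] (no change) → [11,-1,6,9,5,1,18,7,15,0,17]
j=3: v[3]=9 ≤ 17 → i=3, swap v[3],v[3] (no change) → [11,-1,6,9,5,1,18,7,15,0,17]
j=4: v[4]=5 ≤ 17 → i=4, swap v[4],v[4] (no change) → [11,-1,6,9,5,1,18,7,15,0,17]
j=5: v[5]=1 ≤ 17 → i=5, swap v[5],v[5] (no change) → [11,-1,6,9,5,1,18,7,15,0,17]
j=6: v[6]=18 > 17 → no swap
j=7: v[7]=7 ≤ 17 → i=6, swap v[6],v[7] → [11,-1,6,9,5,1,7,18,15,0,17]
j=8: v[8]=15 ≤ 17 → i=7, swap v[7],v[8] → [11,-1,6,9,5,1,7,15,18,0,17]
j=9: v[9]=0 ≤ 17 → i=8, swap v[8],v[9] → [11,-1,6,9,5,1,7,15,0,18,17]
(after j=9) v = [11,-1,6,9,5,1,7,15,0,18,17]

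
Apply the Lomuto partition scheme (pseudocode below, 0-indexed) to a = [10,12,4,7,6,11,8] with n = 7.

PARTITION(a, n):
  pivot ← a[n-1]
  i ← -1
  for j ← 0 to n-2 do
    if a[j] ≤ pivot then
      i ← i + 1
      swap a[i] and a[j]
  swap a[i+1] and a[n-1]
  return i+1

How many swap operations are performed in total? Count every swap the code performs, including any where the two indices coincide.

pivot=8, i=-1
j=0: 10>8, skip
j=1: 12>8, skip
j=2: 4≤8, i=0, swap(0,2) ⇒ [4,12,10,7,6,11,8]
j=3: 7≤8, i=1, swap(1,3) ⇒ [4,7,10,12,6,11,8]
j=4: 6≤8, i=2, swap(2,4) ⇒ [4,7,6,12,10,11,8]
j=5: 11>8, skip
swap(3,6) ⇒ [4,7,6,8,10,11,12]; return 3

4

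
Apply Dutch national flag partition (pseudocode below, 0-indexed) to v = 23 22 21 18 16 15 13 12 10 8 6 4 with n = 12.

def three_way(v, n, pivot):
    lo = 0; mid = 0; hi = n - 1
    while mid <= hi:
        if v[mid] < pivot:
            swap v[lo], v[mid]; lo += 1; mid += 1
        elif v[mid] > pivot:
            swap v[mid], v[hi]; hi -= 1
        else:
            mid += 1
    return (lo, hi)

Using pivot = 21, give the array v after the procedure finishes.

pivot = 21; lo=0, mid=0, hi=11
v[mid]=23>21: swap v[0],v[11]; hi=10 → 4 22 21 18 16 15 13 12 10 8 6 23
v[mid]=4<21: swap v[0],v[0]; lo=1,mid=1 → 4 22 21 18 16 15 13 12 10 8 6 23
v[mid]=22>21: swap v[1],v[10]; hi=9 → 4 6 21 18 16 15 13 12 10 8 22 23
v[mid]=6<21: swap v[1],v[1]; lo=2,mid=2 → 4 6 21 18 16 15 13 12 10 8 22 23
v[mid]=21=21: mid=3
v[mid]=18<21: swap v[2],v[3]; lo=3,mid=4 → 4 6 18 21 16 15 13 12 10 8 22 23
v[mid]=16<21: swap v[3],v[4]; lo=4,mid=5 → 4 6 18 16 21 15 13 12 10 8 22 23
v[mid]=15<21: swap v[4],v[5]; lo=5,mid=6 → 4 6 18 16 15 21 13 12 10 8 22 23
v[mid]=13<21: swap v[5],v[6]; lo=6,mid=7 → 4 6 18 16 15 13 21 12 10 8 22 23
v[mid]=12<21: swap v[6],v[7]; lo=7,mid=8 → 4 6 18 16 15 13 12 21 10 8 22 23
v[mid]=10<21: swap v[7],v[8]; lo=8,mid=9 → 4 6 18 16 15 13 12 10 21 8 22 23
v[mid]=8<21: swap v[8],v[9]; lo=9,mid=10 → 4 6 18 16 15 13 12 10 8 21 22 23
end: lo=9, hi=9; v = 4 6 18 16 15 13 12 10 8 21 22 23

4 6 18 16 15 13 12 10 8 21 22 23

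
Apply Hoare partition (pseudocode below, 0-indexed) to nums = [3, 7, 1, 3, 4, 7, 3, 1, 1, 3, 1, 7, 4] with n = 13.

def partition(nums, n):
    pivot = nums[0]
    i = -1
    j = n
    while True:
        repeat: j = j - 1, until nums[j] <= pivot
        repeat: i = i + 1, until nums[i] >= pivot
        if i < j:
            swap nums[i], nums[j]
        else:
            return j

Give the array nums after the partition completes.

[1, 3, 1, 1, 1, 3, 7, 4, 3, 7, 3, 7, 4]

pivot=3
j stops at 10 (1), i stops at 0 (3); swap ⇒ [1, 7, 1, 3, 4, 7, 3, 1, 1, 3, 3, 7, 4]
j stops at 9 (3), i stops at 1 (7); swap ⇒ [1, 3, 1, 3, 4, 7, 3, 1, 1, 7, 3, 7, 4]
j stops at 8 (1), i stops at 3 (3); swap ⇒ [1, 3, 1, 1, 4, 7, 3, 1, 3, 7, 3, 7, 4]
j stops at 7 (1), i stops at 4 (4); swap ⇒ [1, 3, 1, 1, 1, 7, 3, 4, 3, 7, 3, 7, 4]
j stops at 6 (3), i stops at 5 (7); swap ⇒ [1, 3, 1, 1, 1, 3, 7, 4, 3, 7, 3, 7, 4]
j stops at 5, i stops at 6; i≥j ⇒ return 5. nums=[1, 3, 1, 1, 1, 3, 7, 4, 3, 7, 3, 7, 4]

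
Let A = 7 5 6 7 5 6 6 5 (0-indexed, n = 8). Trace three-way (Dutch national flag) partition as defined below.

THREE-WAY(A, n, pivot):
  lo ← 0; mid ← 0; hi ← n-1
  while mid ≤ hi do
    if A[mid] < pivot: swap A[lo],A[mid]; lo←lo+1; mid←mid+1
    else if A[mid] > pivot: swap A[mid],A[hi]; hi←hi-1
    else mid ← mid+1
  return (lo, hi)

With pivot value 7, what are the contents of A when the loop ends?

pivot = 7; lo=0, mid=0, hi=7
A[mid]=7=7: mid=1
A[mid]=5<7: swap A[0],A[1]; lo=1,mid=2 → 5 7 6 7 5 6 6 5
A[mid]=6<7: swap A[1],A[2]; lo=2,mid=3 → 5 6 7 7 5 6 6 5
A[mid]=7=7: mid=4
A[mid]=5<7: swap A[2],A[4]; lo=3,mid=5 → 5 6 5 7 7 6 6 5
A[mid]=6<7: swap A[3],A[5]; lo=4,mid=6 → 5 6 5 6 7 7 6 5
A[mid]=6<7: swap A[4],A[6]; lo=5,mid=7 → 5 6 5 6 6 7 7 5
A[mid]=5<7: swap A[5],A[7]; lo=6,mid=8 → 5 6 5 6 6 5 7 7
end: lo=6, hi=7; A = 5 6 5 6 6 5 7 7

5 6 5 6 6 5 7 7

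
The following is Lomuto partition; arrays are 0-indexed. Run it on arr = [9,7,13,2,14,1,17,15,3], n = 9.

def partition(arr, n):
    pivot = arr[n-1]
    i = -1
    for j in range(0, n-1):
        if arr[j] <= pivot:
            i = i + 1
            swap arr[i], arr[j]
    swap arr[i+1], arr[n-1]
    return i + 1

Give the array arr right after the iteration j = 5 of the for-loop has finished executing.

[2,1,13,9,14,7,17,15,3]

pivot=3, i=-1
j=0: 9>3, skip
j=1: 7>3, skip
j=2: 13>3, skip
j=3: 2≤3, i=0, swap(0,3) ⇒ [2,7,13,9,14,1,17,15,3]
j=4: 14>3, skip
j=5: 1≤3, i=1, swap(1,5) ⇒ [2,1,13,9,14,7,17,15,3]
(after j=5) arr = [2,1,13,9,14,7,17,15,3]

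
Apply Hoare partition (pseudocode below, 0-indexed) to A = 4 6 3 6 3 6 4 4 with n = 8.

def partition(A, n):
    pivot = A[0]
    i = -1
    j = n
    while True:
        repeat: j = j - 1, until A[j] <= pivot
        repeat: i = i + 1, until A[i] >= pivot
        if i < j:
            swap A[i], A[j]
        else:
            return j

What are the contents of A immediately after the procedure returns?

pivot = A[0] = 4; i = -1, j = 8
j→7 (A[7]=4≤4), i→0 (A[0]=4≥4); i<j, swap → 4 6 3 6 3 6 4 4
j→6 (A[6]=4≤4), i→1 (A[1]=6≥4); i<j, swap → 4 4 3 6 3 6 6 4
j→4 (A[4]=3≤4), i→3 (A[3]=6≥4); i<j, swap → 4 4 3 3 6 6 6 4
j→3, i→4; i≥j, return j=3. A = 4 4 3 3 6 6 6 4

4 4 3 3 6 6 6 4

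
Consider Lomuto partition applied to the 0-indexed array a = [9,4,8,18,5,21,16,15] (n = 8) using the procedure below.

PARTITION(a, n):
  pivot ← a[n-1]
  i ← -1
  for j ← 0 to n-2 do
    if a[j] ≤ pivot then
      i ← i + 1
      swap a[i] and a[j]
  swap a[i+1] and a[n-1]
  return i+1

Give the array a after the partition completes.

[9,4,8,5,15,21,16,18]

pivot=15, i=-1
j=0: 9≤15, i=0, swap(0,0) ⇒ [9,4,8,18,5,21,16,15]
j=1: 4≤15, i=1, swap(1,1) ⇒ [9,4,8,18,5,21,16,15]
j=2: 8≤15, i=2, swap(2,2) ⇒ [9,4,8,18,5,21,16,15]
j=3: 18>15, skip
j=4: 5≤15, i=3, swap(3,4) ⇒ [9,4,8,5,18,21,16,15]
j=5: 21>15, skip
j=6: 16>15, skip
swap(4,7) ⇒ [9,4,8,5,15,21,16,18]; return 4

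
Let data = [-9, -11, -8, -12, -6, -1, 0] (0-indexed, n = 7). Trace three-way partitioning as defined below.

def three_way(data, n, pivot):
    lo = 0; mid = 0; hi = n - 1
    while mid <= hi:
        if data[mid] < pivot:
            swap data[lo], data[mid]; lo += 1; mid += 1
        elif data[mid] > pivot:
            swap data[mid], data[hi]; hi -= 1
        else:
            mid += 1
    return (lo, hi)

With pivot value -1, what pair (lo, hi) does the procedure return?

(5, 5)

lo=0 mid=0 hi=6
-9<-1: swap(0,0), lo=1 mid=1 ⇒ [-9, -11, -8, -12, -6, -1, 0]
-11<-1: swap(1,1), lo=2 mid=2 ⇒ [-9, -11, -8, -12, -6, -1, 0]
-8<-1: swap(2,2), lo=3 mid=3 ⇒ [-9, -11, -8, -12, -6, -1, 0]
-12<-1: swap(3,3), lo=4 mid=4 ⇒ [-9, -11, -8, -12, -6, -1, 0]
-6<-1: swap(4,4), lo=5 mid=5 ⇒ [-9, -11, -8, -12, -6, -1, 0]
-1=-1: mid=6
0>-1: swap(6,6), hi=5 ⇒ [-9, -11, -8, -12, -6, -1, 0]
done. lo=5 hi=5; data=[-9, -11, -8, -12, -6, -1, 0]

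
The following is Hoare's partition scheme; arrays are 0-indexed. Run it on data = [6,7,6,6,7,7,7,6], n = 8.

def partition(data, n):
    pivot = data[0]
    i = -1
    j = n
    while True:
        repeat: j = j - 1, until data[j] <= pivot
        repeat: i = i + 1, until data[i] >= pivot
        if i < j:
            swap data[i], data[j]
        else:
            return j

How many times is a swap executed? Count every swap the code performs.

2

pivot = data[0] = 6; i = -1, j = 8
j→7 (data[7]=6≤6), i→0 (data[0]=6≥6); i<j, swap → [6,7,6,6,7,7,7,6]
j→3 (data[3]=6≤6), i→1 (data[1]=7≥6); i<j, swap → [6,6,6,7,7,7,7,6]
j→2, i→2; i≥j, return j=2. data = [6,6,6,7,7,7,7,6]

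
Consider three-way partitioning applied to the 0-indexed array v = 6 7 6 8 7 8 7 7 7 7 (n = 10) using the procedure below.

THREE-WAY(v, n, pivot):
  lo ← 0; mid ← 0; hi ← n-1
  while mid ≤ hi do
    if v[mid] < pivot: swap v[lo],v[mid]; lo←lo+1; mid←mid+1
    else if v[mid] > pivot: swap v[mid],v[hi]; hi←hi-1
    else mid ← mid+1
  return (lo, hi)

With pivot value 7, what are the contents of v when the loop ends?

pivot = 7; lo=0, mid=0, hi=9
v[mid]=6<7: swap v[0],v[0]; lo=1,mid=1 → 6 7 6 8 7 8 7 7 7 7
v[mid]=7=7: mid=2
v[mid]=6<7: swap v[1],v[2]; lo=2,mid=3 → 6 6 7 8 7 8 7 7 7 7
v[mid]=8>7: swap v[3],v[9]; hi=8 → 6 6 7 7 7 8 7 7 7 8
v[mid]=7=7: mid=4
v[mid]=7=7: mid=5
v[mid]=8>7: swap v[5],v[8]; hi=7 → 6 6 7 7 7 7 7 7 8 8
v[mid]=7=7: mid=6
v[mid]=7=7: mid=7
v[mid]=7=7: mid=8
end: lo=2, hi=7; v = 6 6 7 7 7 7 7 7 8 8

6 6 7 7 7 7 7 7 8 8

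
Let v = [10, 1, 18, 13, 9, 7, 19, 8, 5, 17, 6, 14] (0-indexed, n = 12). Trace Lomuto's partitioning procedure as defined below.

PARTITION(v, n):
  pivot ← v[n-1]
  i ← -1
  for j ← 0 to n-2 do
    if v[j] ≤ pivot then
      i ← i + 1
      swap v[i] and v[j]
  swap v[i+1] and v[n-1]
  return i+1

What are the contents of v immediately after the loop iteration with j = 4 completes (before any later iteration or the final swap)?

pivot=14, i=-1
j=0: 10≤14, i=0, swap(0,0) ⇒ [10, 1, 18, 13, 9, 7, 19, 8, 5, 17, 6, 14]
j=1: 1≤14, i=1, swap(1,1) ⇒ [10, 1, 18, 13, 9, 7, 19, 8, 5, 17, 6, 14]
j=2: 18>14, skip
j=3: 13≤14, i=2, swap(2,3) ⇒ [10, 1, 13, 18, 9, 7, 19, 8, 5, 17, 6, 14]
j=4: 9≤14, i=3, swap(3,4) ⇒ [10, 1, 13, 9, 18, 7, 19, 8, 5, 17, 6, 14]
(after j=4) v = [10, 1, 13, 9, 18, 7, 19, 8, 5, 17, 6, 14]

[10, 1, 13, 9, 18, 7, 19, 8, 5, 17, 6, 14]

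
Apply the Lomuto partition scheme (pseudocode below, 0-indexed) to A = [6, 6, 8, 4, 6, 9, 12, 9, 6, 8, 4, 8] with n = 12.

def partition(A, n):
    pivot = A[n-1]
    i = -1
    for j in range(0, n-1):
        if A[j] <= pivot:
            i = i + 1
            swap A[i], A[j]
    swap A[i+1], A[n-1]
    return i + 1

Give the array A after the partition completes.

pivot = A[11] = 8; i = -1
j=0: A[0]=6 ≤ 8 → i=0, swap A[0],A[0] (no change) → [6, 6, 8, 4, 6, 9, 12, 9, 6, 8, 4, 8]
j=1: A[1]=6 ≤ 8 → i=1, swap A[1],A[1] (no change) → [6, 6, 8, 4, 6, 9, 12, 9, 6, 8, 4, 8]
j=2: A[2]=8 ≤ 8 → i=2, swap A[2],A[2] (no change) → [6, 6, 8, 4, 6, 9, 12, 9, 6, 8, 4, 8]
j=3: A[3]=4 ≤ 8 → i=3, swap A[3],A[3] (no change) → [6, 6, 8, 4, 6, 9, 12, 9, 6, 8, 4, 8]
j=4: A[4]=6 ≤ 8 → i=4, swap A[4],A[4] (no change) → [6, 6, 8, 4, 6, 9, 12, 9, 6, 8, 4, 8]
j=5: A[5]=9 > 8 → no swap
j=6: A[6]=12 > 8 → no swap
j=7: A[7]=9 > 8 → no swap
j=8: A[8]=6 ≤ 8 → i=5, swap A[5],A[8] → [6, 6, 8, 4, 6, 6, 12, 9, 9, 8, 4, 8]
j=9: A[9]=8 ≤ 8 → i=6, swap A[6],A[9] → [6, 6, 8, 4, 6, 6, 8, 9, 9, 12, 4, 8]
j=10: A[10]=4 ≤ 8 → i=7, swap A[7],A[10] → [6, 6, 8, 4, 6, 6, 8, 4, 9, 12, 9, 8]
final swap A[8],A[11] → [6, 6, 8, 4, 6, 6, 8, 4, 8, 12, 9, 9]; return 8

[6, 6, 8, 4, 6, 6, 8, 4, 8, 12, 9, 9]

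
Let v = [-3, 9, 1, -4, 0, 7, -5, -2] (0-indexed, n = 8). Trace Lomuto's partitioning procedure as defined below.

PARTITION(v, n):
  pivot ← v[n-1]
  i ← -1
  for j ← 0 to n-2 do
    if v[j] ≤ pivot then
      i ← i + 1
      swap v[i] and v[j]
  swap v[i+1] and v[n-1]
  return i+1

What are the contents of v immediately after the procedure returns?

[-3, -4, -5, -2, 0, 7, 1, 9]

pivot = v[7] = -2; i = -1
j=0: v[0]=-3 ≤ -2 → i=0, swap v[0],v[0] (no change) → [-3, 9, 1, -4, 0, 7, -5, -2]
j=1: v[1]=9 > -2 → no swap
j=2: v[2]=1 > -2 → no swap
j=3: v[3]=-4 ≤ -2 → i=1, swap v[1],v[3] → [-3, -4, 1, 9, 0, 7, -5, -2]
j=4: v[4]=0 > -2 → no swap
j=5: v[5]=7 > -2 → no swap
j=6: v[6]=-5 ≤ -2 → i=2, swap v[2],v[6] → [-3, -4, -5, 9, 0, 7, 1, -2]
final swap v[3],v[7] → [-3, -4, -5, -2, 0, 7, 1, 9]; return 3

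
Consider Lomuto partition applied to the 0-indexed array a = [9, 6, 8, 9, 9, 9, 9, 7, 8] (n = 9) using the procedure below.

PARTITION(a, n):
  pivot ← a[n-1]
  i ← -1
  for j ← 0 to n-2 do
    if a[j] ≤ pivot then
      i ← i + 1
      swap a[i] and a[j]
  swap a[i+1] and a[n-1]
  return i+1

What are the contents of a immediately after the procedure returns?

pivot = a[8] = 8; i = -1
j=0: a[0]=9 > 8 → no swap
j=1: a[1]=6 ≤ 8 → i=0, swap a[0],a[1] → [6, 9, 8, 9, 9, 9, 9, 7, 8]
j=2: a[2]=8 ≤ 8 → i=1, swap a[1],a[2] → [6, 8, 9, 9, 9, 9, 9, 7, 8]
j=3: a[3]=9 > 8 → no swap
j=4: a[4]=9 > 8 → no swap
j=5: a[5]=9 > 8 → no swap
j=6: a[6]=9 > 8 → no swap
j=7: a[7]=7 ≤ 8 → i=2, swap a[2],a[7] → [6, 8, 7, 9, 9, 9, 9, 9, 8]
final swap a[3],a[8] → [6, 8, 7, 8, 9, 9, 9, 9, 9]; return 3

[6, 8, 7, 8, 9, 9, 9, 9, 9]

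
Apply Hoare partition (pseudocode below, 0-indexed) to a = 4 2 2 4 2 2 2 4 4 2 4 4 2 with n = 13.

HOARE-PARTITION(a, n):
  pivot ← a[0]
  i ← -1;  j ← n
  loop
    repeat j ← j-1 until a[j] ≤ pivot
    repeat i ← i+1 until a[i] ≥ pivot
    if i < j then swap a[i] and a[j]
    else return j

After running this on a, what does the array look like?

pivot = a[0] = 4; i = -1, j = 13
j→12 (a[12]=2≤4), i→0 (a[0]=4≥4); i<j, swap → 2 2 2 4 2 2 2 4 4 2 4 4 4
j→11 (a[11]=4≤4), i→3 (a[3]=4≥4); i<j, swap → 2 2 2 4 2 2 2 4 4 2 4 4 4
j→10 (a[10]=4≤4), i→7 (a[7]=4≥4); i<j, swap → 2 2 2 4 2 2 2 4 4 2 4 4 4
j→9 (a[9]=2≤4), i→8 (a[8]=4≥4); i<j, swap → 2 2 2 4 2 2 2 4 2 4 4 4 4
j→8, i→9; i≥j, return j=8. a = 2 2 2 4 2 2 2 4 2 4 4 4 4

2 2 2 4 2 2 2 4 2 4 4 4 4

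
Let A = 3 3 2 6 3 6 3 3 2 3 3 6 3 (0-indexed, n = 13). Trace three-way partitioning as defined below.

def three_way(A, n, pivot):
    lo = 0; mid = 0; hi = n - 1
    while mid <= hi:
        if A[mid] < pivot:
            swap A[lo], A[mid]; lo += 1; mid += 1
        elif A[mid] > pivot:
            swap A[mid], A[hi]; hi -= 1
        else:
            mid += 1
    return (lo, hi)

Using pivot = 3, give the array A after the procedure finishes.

pivot = 3; lo=0, mid=0, hi=12
A[mid]=3=3: mid=1
A[mid]=3=3: mid=2
A[mid]=2<3: swap A[0],A[2]; lo=1,mid=3 → 2 3 3 6 3 6 3 3 2 3 3 6 3
A[mid]=6>3: swap A[3],A[12]; hi=11 → 2 3 3 3 3 6 3 3 2 3 3 6 6
A[mid]=3=3: mid=4
A[mid]=3=3: mid=5
A[mid]=6>3: swap A[5],A[11]; hi=10 → 2 3 3 3 3 6 3 3 2 3 3 6 6
A[mid]=6>3: swap A[5],A[10]; hi=9 → 2 3 3 3 3 3 3 3 2 3 6 6 6
A[mid]=3=3: mid=6
A[mid]=3=3: mid=7
A[mid]=3=3: mid=8
A[mid]=2<3: swap A[1],A[8]; lo=2,mid=9 → 2 2 3 3 3 3 3 3 3 3 6 6 6
A[mid]=3=3: mid=10
end: lo=2, hi=9; A = 2 2 3 3 3 3 3 3 3 3 6 6 6

2 2 3 3 3 3 3 3 3 3 6 6 6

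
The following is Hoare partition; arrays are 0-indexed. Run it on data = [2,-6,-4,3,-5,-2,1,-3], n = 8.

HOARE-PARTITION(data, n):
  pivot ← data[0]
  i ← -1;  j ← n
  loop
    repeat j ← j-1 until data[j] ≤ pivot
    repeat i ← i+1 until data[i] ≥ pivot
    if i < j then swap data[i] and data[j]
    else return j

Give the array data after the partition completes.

[-3,-6,-4,1,-5,-2,3,2]

pivot = data[0] = 2; i = -1, j = 8
j→7 (data[7]=-3≤2), i→0 (data[0]=2≥2); i<j, swap → [-3,-6,-4,3,-5,-2,1,2]
j→6 (data[6]=1≤2), i→3 (data[3]=3≥2); i<j, swap → [-3,-6,-4,1,-5,-2,3,2]
j→5, i→6; i≥j, return j=5. data = [-3,-6,-4,1,-5,-2,3,2]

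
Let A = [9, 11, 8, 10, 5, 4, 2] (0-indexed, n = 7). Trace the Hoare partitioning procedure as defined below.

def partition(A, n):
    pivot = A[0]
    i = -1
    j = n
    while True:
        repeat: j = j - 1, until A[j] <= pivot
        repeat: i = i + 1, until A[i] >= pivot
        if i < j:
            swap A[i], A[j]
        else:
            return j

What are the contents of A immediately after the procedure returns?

pivot = A[0] = 9; i = -1, j = 7
j→6 (A[6]=2≤9), i→0 (A[0]=9≥9); i<j, swap → [2, 11, 8, 10, 5, 4, 9]
j→5 (A[5]=4≤9), i→1 (A[1]=11≥9); i<j, swap → [2, 4, 8, 10, 5, 11, 9]
j→4 (A[4]=5≤9), i→3 (A[3]=10≥9); i<j, swap → [2, 4, 8, 5, 10, 11, 9]
j→3, i→4; i≥j, return j=3. A = [2, 4, 8, 5, 10, 11, 9]

[2, 4, 8, 5, 10, 11, 9]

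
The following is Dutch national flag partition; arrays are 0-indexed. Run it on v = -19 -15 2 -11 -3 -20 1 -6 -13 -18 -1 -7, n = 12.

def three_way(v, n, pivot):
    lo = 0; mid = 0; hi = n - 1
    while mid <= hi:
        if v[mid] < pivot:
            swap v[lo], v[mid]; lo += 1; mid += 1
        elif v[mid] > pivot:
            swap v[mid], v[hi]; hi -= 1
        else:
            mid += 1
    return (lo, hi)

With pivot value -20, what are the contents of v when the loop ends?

-20 2 -11 -3 -15 1 -6 -13 -18 -1 -7 -19

lo=0 mid=0 hi=11
-19>-20: swap(0,11), hi=10 ⇒ -7 -15 2 -11 -3 -20 1 -6 -13 -18 -1 -19
-7>-20: swap(0,10), hi=9 ⇒ -1 -15 2 -11 -3 -20 1 -6 -13 -18 -7 -19
-1>-20: swap(0,9), hi=8 ⇒ -18 -15 2 -11 -3 -20 1 -6 -13 -1 -7 -19
-18>-20: swap(0,8), hi=7 ⇒ -13 -15 2 -11 -3 -20 1 -6 -18 -1 -7 -19
-13>-20: swap(0,7), hi=6 ⇒ -6 -15 2 -11 -3 -20 1 -13 -18 -1 -7 -19
-6>-20: swap(0,6), hi=5 ⇒ 1 -15 2 -11 -3 -20 -6 -13 -18 -1 -7 -19
1>-20: swap(0,5), hi=4 ⇒ -20 -15 2 -11 -3 1 -6 -13 -18 -1 -7 -19
-20=-20: mid=1
-15>-20: swap(1,4), hi=3 ⇒ -20 -3 2 -11 -15 1 -6 -13 -18 -1 -7 -19
-3>-20: swap(1,3), hi=2 ⇒ -20 -11 2 -3 -15 1 -6 -13 -18 -1 -7 -19
-11>-20: swap(1,2), hi=1 ⇒ -20 2 -11 -3 -15 1 -6 -13 -18 -1 -7 -19
2>-20: swap(1,1), hi=0 ⇒ -20 2 -11 -3 -15 1 -6 -13 -18 -1 -7 -19
done. lo=0 hi=0; v=-20 2 -11 -3 -15 1 -6 -13 -18 -1 -7 -19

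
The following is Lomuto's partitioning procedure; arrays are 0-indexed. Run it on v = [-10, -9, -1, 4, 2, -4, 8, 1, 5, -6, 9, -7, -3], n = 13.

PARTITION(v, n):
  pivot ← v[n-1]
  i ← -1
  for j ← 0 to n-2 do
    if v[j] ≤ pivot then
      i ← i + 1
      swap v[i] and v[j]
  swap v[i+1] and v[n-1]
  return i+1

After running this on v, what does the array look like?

pivot = v[12] = -3; i = -1
j=0: v[0]=-10 ≤ -3 → i=0, swap v[0],v[0] (no change) → [-10, -9, -1, 4, 2, -4, 8, 1, 5, -6, 9, -7, -3]
j=1: v[1]=-9 ≤ -3 → i=1, swap v[1],v[1] (no change) → [-10, -9, -1, 4, 2, -4, 8, 1, 5, -6, 9, -7, -3]
j=2: v[2]=-1 > -3 → no swap
j=3: v[3]=4 > -3 → no swap
j=4: v[4]=2 > -3 → no swap
j=5: v[5]=-4 ≤ -3 → i=2, swap v[2],v[5] → [-10, -9, -4, 4, 2, -1, 8, 1, 5, -6, 9, -7, -3]
j=6: v[6]=8 > -3 → no swap
j=7: v[7]=1 > -3 → no swap
j=8: v[8]=5 > -3 → no swap
j=9: v[9]=-6 ≤ -3 → i=3, swap v[3],v[9] → [-10, -9, -4, -6, 2, -1, 8, 1, 5, 4, 9, -7, -3]
j=10: v[10]=9 > -3 → no swap
j=11: v[11]=-7 ≤ -3 → i=4, swap v[4],v[11] → [-10, -9, -4, -6, -7, -1, 8, 1, 5, 4, 9, 2, -3]
final swap v[5],v[12] → [-10, -9, -4, -6, -7, -3, 8, 1, 5, 4, 9, 2, -1]; return 5

[-10, -9, -4, -6, -7, -3, 8, 1, 5, 4, 9, 2, -1]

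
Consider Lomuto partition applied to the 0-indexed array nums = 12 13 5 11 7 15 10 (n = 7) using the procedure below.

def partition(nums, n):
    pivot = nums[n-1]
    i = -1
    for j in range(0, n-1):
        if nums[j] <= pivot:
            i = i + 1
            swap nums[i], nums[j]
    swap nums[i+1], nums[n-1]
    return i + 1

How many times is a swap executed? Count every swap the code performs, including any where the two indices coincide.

3

pivot=10, i=-1
j=0: 12>10, skip
j=1: 13>10, skip
j=2: 5≤10, i=0, swap(0,2) ⇒ 5 13 12 11 7 15 10
j=3: 11>10, skip
j=4: 7≤10, i=1, swap(1,4) ⇒ 5 7 12 11 13 15 10
j=5: 15>10, skip
swap(2,6) ⇒ 5 7 10 11 13 15 12; return 2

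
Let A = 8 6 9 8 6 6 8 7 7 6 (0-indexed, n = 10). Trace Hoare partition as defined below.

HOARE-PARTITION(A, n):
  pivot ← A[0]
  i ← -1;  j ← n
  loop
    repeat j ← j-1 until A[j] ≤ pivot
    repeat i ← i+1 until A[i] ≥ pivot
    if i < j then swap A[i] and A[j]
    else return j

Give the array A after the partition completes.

pivot=8
j stops at 9 (6), i stops at 0 (8); swap ⇒ 6 6 9 8 6 6 8 7 7 8
j stops at 8 (7), i stops at 2 (9); swap ⇒ 6 6 7 8 6 6 8 7 9 8
j stops at 7 (7), i stops at 3 (8); swap ⇒ 6 6 7 7 6 6 8 8 9 8
j stops at 6, i stops at 6; i≥j ⇒ return 6. A=6 6 7 7 6 6 8 8 9 8

6 6 7 7 6 6 8 8 9 8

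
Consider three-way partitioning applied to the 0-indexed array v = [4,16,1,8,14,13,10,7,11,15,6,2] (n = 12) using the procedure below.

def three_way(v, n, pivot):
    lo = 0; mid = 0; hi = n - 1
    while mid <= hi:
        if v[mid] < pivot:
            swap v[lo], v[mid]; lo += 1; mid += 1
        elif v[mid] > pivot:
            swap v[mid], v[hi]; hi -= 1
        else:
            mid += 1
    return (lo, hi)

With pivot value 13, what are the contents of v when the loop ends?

[4,2,1,8,6,10,7,11,13,15,14,16]

pivot = 13; lo=0, mid=0, hi=11
v[mid]=4<13: swap v[0],v[0]; lo=1,mid=1 → [4,16,1,8,14,13,10,7,11,15,6,2]
v[mid]=16>13: swap v[1],v[11]; hi=10 → [4,2,1,8,14,13,10,7,11,15,6,16]
v[mid]=2<13: swap v[1],v[1]; lo=2,mid=2 → [4,2,1,8,14,13,10,7,11,15,6,16]
v[mid]=1<13: swap v[2],v[2]; lo=3,mid=3 → [4,2,1,8,14,13,10,7,11,15,6,16]
v[mid]=8<13: swap v[3],v[3]; lo=4,mid=4 → [4,2,1,8,14,13,10,7,11,15,6,16]
v[mid]=14>13: swap v[4],v[10]; hi=9 → [4,2,1,8,6,13,10,7,11,15,14,16]
v[mid]=6<13: swap v[4],v[4]; lo=5,mid=5 → [4,2,1,8,6,13,10,7,11,15,14,16]
v[mid]=13=13: mid=6
v[mid]=10<13: swap v[5],v[6]; lo=6,mid=7 → [4,2,1,8,6,10,13,7,11,15,14,16]
v[mid]=7<13: swap v[6],v[7]; lo=7,mid=8 → [4,2,1,8,6,10,7,13,11,15,14,16]
v[mid]=11<13: swap v[7],v[8]; lo=8,mid=9 → [4,2,1,8,6,10,7,11,13,15,14,16]
v[mid]=15>13: swap v[9],v[9]; hi=8 → [4,2,1,8,6,10,7,11,13,15,14,16]
end: lo=8, hi=8; v = [4,2,1,8,6,10,7,11,13,15,14,16]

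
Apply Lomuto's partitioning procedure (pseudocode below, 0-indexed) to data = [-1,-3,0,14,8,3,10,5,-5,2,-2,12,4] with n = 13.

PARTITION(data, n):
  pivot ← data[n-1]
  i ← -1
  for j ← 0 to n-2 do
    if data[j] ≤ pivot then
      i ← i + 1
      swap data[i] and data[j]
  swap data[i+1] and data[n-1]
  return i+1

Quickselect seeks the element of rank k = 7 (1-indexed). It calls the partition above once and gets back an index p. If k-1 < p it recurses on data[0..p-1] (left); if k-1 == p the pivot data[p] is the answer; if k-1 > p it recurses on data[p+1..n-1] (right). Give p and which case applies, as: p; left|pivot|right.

pivot=4, i=-1
j=0: -1≤4, i=0, swap(0,0) ⇒ [-1,-3,0,14,8,3,10,5,-5,2,-2,12,4]
j=1: -3≤4, i=1, swap(1,1) ⇒ [-1,-3,0,14,8,3,10,5,-5,2,-2,12,4]
j=2: 0≤4, i=2, swap(2,2) ⇒ [-1,-3,0,14,8,3,10,5,-5,2,-2,12,4]
j=3: 14>4, skip
j=4: 8>4, skip
j=5: 3≤4, i=3, swap(3,5) ⇒ [-1,-3,0,3,8,14,10,5,-5,2,-2,12,4]
j=6: 10>4, skip
j=7: 5>4, skip
j=8: -5≤4, i=4, swap(4,8) ⇒ [-1,-3,0,3,-5,14,10,5,8,2,-2,12,4]
j=9: 2≤4, i=5, swap(5,9) ⇒ [-1,-3,0,3,-5,2,10,5,8,14,-2,12,4]
j=10: -2≤4, i=6, swap(6,10) ⇒ [-1,-3,0,3,-5,2,-2,5,8,14,10,12,4]
j=11: 12>4, skip
swap(7,12) ⇒ [-1,-3,0,3,-5,2,-2,4,8,14,10,12,5]; return 7
p = 7; k-1 = 6 < 7 ⇒ left

7; left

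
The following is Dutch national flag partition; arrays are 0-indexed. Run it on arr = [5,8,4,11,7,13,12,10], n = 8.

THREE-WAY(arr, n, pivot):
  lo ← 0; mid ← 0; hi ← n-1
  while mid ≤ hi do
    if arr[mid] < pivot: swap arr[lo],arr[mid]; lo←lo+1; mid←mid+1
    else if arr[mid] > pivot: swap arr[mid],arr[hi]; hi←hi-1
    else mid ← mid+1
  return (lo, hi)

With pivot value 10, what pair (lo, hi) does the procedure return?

pivot = 10; lo=0, mid=0, hi=7
arr[mid]=5<10: swap arr[0],arr[0]; lo=1,mid=1 → [5,8,4,11,7,13,12,10]
arr[mid]=8<10: swap arr[1],arr[1]; lo=2,mid=2 → [5,8,4,11,7,13,12,10]
arr[mid]=4<10: swap arr[2],arr[2]; lo=3,mid=3 → [5,8,4,11,7,13,12,10]
arr[mid]=11>10: swap arr[3],arr[7]; hi=6 → [5,8,4,10,7,13,12,11]
arr[mid]=10=10: mid=4
arr[mid]=7<10: swap arr[3],arr[4]; lo=4,mid=5 → [5,8,4,7,10,13,12,11]
arr[mid]=13>10: swap arr[5],arr[6]; hi=5 → [5,8,4,7,10,12,13,11]
arr[mid]=12>10: swap arr[5],arr[5]; hi=4 → [5,8,4,7,10,12,13,11]
end: lo=4, hi=4; arr = [5,8,4,7,10,12,13,11]

(4, 4)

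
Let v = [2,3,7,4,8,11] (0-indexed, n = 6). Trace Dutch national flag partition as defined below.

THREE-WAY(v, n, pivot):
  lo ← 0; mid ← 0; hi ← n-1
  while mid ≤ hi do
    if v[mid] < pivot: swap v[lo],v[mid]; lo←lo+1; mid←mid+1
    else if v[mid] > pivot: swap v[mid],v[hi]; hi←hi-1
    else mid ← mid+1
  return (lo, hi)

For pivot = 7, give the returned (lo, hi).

(3, 3)

lo=0 mid=0 hi=5
2<7: swap(0,0), lo=1 mid=1 ⇒ [2,3,7,4,8,11]
3<7: swap(1,1), lo=2 mid=2 ⇒ [2,3,7,4,8,11]
7=7: mid=3
4<7: swap(2,3), lo=3 mid=4 ⇒ [2,3,4,7,8,11]
8>7: swap(4,5), hi=4 ⇒ [2,3,4,7,11,8]
11>7: swap(4,4), hi=3 ⇒ [2,3,4,7,11,8]
done. lo=3 hi=3; v=[2,3,4,7,11,8]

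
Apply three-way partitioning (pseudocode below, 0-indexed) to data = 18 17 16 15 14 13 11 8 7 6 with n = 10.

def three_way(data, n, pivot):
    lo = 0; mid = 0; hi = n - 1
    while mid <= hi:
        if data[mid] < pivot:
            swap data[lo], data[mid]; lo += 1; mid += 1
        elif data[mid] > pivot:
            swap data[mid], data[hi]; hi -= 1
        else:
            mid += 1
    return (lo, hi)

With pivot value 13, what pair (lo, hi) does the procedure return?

(4, 4)

lo=0 mid=0 hi=9
18>13: swap(0,9), hi=8 ⇒ 6 17 16 15 14 13 11 8 7 18
6<13: swap(0,0), lo=1 mid=1 ⇒ 6 17 16 15 14 13 11 8 7 18
17>13: swap(1,8), hi=7 ⇒ 6 7 16 15 14 13 11 8 17 18
7<13: swap(1,1), lo=2 mid=2 ⇒ 6 7 16 15 14 13 11 8 17 18
16>13: swap(2,7), hi=6 ⇒ 6 7 8 15 14 13 11 16 17 18
8<13: swap(2,2), lo=3 mid=3 ⇒ 6 7 8 15 14 13 11 16 17 18
15>13: swap(3,6), hi=5 ⇒ 6 7 8 11 14 13 15 16 17 18
11<13: swap(3,3), lo=4 mid=4 ⇒ 6 7 8 11 14 13 15 16 17 18
14>13: swap(4,5), hi=4 ⇒ 6 7 8 11 13 14 15 16 17 18
13=13: mid=5
done. lo=4 hi=4; data=6 7 8 11 13 14 15 16 17 18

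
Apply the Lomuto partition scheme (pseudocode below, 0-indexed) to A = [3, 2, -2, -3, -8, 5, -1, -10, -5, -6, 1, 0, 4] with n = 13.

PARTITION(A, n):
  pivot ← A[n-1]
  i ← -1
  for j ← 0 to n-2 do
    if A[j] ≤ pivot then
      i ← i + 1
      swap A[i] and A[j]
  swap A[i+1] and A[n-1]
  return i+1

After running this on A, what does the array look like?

[3, 2, -2, -3, -8, -1, -10, -5, -6, 1, 0, 4, 5]

pivot = A[12] = 4; i = -1
j=0: A[0]=3 ≤ 4 → i=0, swap A[0],A[0] (no change) → [3, 2, -2, -3, -8, 5, -1, -10, -5, -6, 1, 0, 4]
j=1: A[1]=2 ≤ 4 → i=1, swap A[1],A[1] (no change) → [3, 2, -2, -3, -8, 5, -1, -10, -5, -6, 1, 0, 4]
j=2: A[2]=-2 ≤ 4 → i=2, swap A[2],A[2] (no change) → [3, 2, -2, -3, -8, 5, -1, -10, -5, -6, 1, 0, 4]
j=3: A[3]=-3 ≤ 4 → i=3, swap A[3],A[3] (no change) → [3, 2, -2, -3, -8, 5, -1, -10, -5, -6, 1, 0, 4]
j=4: A[4]=-8 ≤ 4 → i=4, swap A[4],A[4] (no change) → [3, 2, -2, -3, -8, 5, -1, -10, -5, -6, 1, 0, 4]
j=5: A[5]=5 > 4 → no swap
j=6: A[6]=-1 ≤ 4 → i=5, swap A[5],A[6] → [3, 2, -2, -3, -8, -1, 5, -10, -5, -6, 1, 0, 4]
j=7: A[7]=-10 ≤ 4 → i=6, swap A[6],A[7] → [3, 2, -2, -3, -8, -1, -10, 5, -5, -6, 1, 0, 4]
j=8: A[8]=-5 ≤ 4 → i=7, swap A[7],A[8] → [3, 2, -2, -3, -8, -1, -10, -5, 5, -6, 1, 0, 4]
j=9: A[9]=-6 ≤ 4 → i=8, swap A[8],A[9] → [3, 2, -2, -3, -8, -1, -10, -5, -6, 5, 1, 0, 4]
j=10: A[10]=1 ≤ 4 → i=9, swap A[9],A[10] → [3, 2, -2, -3, -8, -1, -10, -5, -6, 1, 5, 0, 4]
j=11: A[11]=0 ≤ 4 → i=10, swap A[10],A[11] → [3, 2, -2, -3, -8, -1, -10, -5, -6, 1, 0, 5, 4]
final swap A[11],A[12] → [3, 2, -2, -3, -8, -1, -10, -5, -6, 1, 0, 4, 5]; return 11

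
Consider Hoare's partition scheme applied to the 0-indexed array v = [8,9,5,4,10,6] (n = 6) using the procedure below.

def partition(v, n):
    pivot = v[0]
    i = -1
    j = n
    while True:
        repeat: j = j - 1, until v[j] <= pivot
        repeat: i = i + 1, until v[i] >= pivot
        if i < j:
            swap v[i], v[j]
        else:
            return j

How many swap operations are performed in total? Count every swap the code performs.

2

pivot = v[0] = 8; i = -1, j = 6
j→5 (v[5]=6≤8), i→0 (v[0]=8≥8); i<j, swap → [6,9,5,4,10,8]
j→3 (v[3]=4≤8), i→1 (v[1]=9≥8); i<j, swap → [6,4,5,9,10,8]
j→2, i→3; i≥j, return j=2. v = [6,4,5,9,10,8]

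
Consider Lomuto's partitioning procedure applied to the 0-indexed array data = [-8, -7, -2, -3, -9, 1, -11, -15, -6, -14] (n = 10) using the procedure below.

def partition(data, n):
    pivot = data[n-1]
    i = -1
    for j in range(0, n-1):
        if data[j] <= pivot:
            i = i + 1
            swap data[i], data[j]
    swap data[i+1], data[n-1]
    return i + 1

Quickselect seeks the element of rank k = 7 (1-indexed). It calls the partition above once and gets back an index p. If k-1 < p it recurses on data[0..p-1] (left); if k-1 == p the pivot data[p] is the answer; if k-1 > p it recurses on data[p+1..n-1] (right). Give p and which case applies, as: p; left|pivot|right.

pivot = data[9] = -14; i = -1
j=0: data[0]=-8 > -14 → no swap
j=1: data[1]=-7 > -14 → no swap
j=2: data[2]=-2 > -14 → no swap
j=3: data[3]=-3 > -14 → no swap
j=4: data[4]=-9 > -14 → no swap
j=5: data[5]=1 > -14 → no swap
j=6: data[6]=-11 > -14 → no swap
j=7: data[7]=-15 ≤ -14 → i=0, swap data[0],data[7] → [-15, -7, -2, -3, -9, 1, -11, -8, -6, -14]
j=8: data[8]=-6 > -14 → no swap
final swap data[1],data[9] → [-15, -14, -2, -3, -9, 1, -11, -8, -6, -7]; return 1
p = 1; k-1 = 6 > 1 ⇒ right

1; right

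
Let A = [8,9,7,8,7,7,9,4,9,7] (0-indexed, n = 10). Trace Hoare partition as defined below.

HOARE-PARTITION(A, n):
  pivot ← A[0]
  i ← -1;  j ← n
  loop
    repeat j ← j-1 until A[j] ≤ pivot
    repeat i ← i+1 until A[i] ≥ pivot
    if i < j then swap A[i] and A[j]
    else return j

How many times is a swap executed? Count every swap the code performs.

pivot=8
j stops at 9 (7), i stops at 0 (8); swap ⇒ [7,9,7,8,7,7,9,4,9,8]
j stops at 7 (4), i stops at 1 (9); swap ⇒ [7,4,7,8,7,7,9,9,9,8]
j stops at 5 (7), i stops at 3 (8); swap ⇒ [7,4,7,7,7,8,9,9,9,8]
j stops at 4, i stops at 5; i≥j ⇒ return 4. A=[7,4,7,7,7,8,9,9,9,8]

3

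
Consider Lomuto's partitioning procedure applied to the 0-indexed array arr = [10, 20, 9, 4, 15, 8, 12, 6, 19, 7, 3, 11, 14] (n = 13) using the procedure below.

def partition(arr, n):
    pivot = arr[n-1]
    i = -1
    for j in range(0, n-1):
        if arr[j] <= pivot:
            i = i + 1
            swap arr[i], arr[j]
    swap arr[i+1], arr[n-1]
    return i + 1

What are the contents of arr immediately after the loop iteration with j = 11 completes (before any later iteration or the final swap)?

[10, 9, 4, 8, 12, 6, 7, 3, 11, 15, 20, 19, 14]

pivot = arr[12] = 14; i = -1
j=0: arr[0]=10 ≤ 14 → i=0, swap arr[0],arr[0] (no change) → [10, 20, 9, 4, 15, 8, 12, 6, 19, 7, 3, 11, 14]
j=1: arr[1]=20 > 14 → no swap
j=2: arr[2]=9 ≤ 14 → i=1, swap arr[1],arr[2] → [10, 9, 20, 4, 15, 8, 12, 6, 19, 7, 3, 11, 14]
j=3: arr[3]=4 ≤ 14 → i=2, swap arr[2],arr[3] → [10, 9, 4, 20, 15, 8, 12, 6, 19, 7, 3, 11, 14]
j=4: arr[4]=15 > 14 → no swap
j=5: arr[5]=8 ≤ 14 → i=3, swap arr[3],arr[5] → [10, 9, 4, 8, 15, 20, 12, 6, 19, 7, 3, 11, 14]
j=6: arr[6]=12 ≤ 14 → i=4, swap arr[4],arr[6] → [10, 9, 4, 8, 12, 20, 15, 6, 19, 7, 3, 11, 14]
j=7: arr[7]=6 ≤ 14 → i=5, swap arr[5],arr[7] → [10, 9, 4, 8, 12, 6, 15, 20, 19, 7, 3, 11, 14]
j=8: arr[8]=19 > 14 → no swap
j=9: arr[9]=7 ≤ 14 → i=6, swap arr[6],arr[9] → [10, 9, 4, 8, 12, 6, 7, 20, 19, 15, 3, 11, 14]
j=10: arr[10]=3 ≤ 14 → i=7, swap arr[7],arr[10] → [10, 9, 4, 8, 12, 6, 7, 3, 19, 15, 20, 11, 14]
j=11: arr[11]=11 ≤ 14 → i=8, swap arr[8],arr[11] → [10, 9, 4, 8, 12, 6, 7, 3, 11, 15, 20, 19, 14]
(after j=11) arr = [10, 9, 4, 8, 12, 6, 7, 3, 11, 15, 20, 19, 14]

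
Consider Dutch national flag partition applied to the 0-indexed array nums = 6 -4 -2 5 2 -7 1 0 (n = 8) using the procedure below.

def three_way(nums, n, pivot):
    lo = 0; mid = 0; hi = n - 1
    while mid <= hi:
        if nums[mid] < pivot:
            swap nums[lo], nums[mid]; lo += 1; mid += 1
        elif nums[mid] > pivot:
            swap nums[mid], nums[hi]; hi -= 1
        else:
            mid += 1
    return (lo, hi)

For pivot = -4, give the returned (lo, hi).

(1, 1)

lo=0 mid=0 hi=7
6>-4: swap(0,7), hi=6 ⇒ 0 -4 -2 5 2 -7 1 6
0>-4: swap(0,6), hi=5 ⇒ 1 -4 -2 5 2 -7 0 6
1>-4: swap(0,5), hi=4 ⇒ -7 -4 -2 5 2 1 0 6
-7<-4: swap(0,0), lo=1 mid=1 ⇒ -7 -4 -2 5 2 1 0 6
-4=-4: mid=2
-2>-4: swap(2,4), hi=3 ⇒ -7 -4 2 5 -2 1 0 6
2>-4: swap(2,3), hi=2 ⇒ -7 -4 5 2 -2 1 0 6
5>-4: swap(2,2), hi=1 ⇒ -7 -4 5 2 -2 1 0 6
done. lo=1 hi=1; nums=-7 -4 5 2 -2 1 0 6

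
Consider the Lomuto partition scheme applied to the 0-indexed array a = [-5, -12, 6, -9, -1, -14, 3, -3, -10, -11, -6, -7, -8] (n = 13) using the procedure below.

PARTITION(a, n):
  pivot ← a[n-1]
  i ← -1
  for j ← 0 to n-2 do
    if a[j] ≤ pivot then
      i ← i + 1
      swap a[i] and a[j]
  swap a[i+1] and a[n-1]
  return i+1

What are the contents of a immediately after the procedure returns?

pivot = a[12] = -8; i = -1
j=0: a[0]=-5 > -8 → no swap
j=1: a[1]=-12 ≤ -8 → i=0, swap a[0],a[1] → [-12, -5, 6, -9, -1, -14, 3, -3, -10, -11, -6, -7, -8]
j=2: a[2]=6 > -8 → no swap
j=3: a[3]=-9 ≤ -8 → i=1, swap a[1],a[3] → [-12, -9, 6, -5, -1, -14, 3, -3, -10, -11, -6, -7, -8]
j=4: a[4]=-1 > -8 → no swap
j=5: a[5]=-14 ≤ -8 → i=2, swap a[2],a[5] → [-12, -9, -14, -5, -1, 6, 3, -3, -10, -11, -6, -7, -8]
j=6: a[6]=3 > -8 → no swap
j=7: a[7]=-3 > -8 → no swap
j=8: a[8]=-10 ≤ -8 → i=3, swap a[3],a[8] → [-12, -9, -14, -10, -1, 6, 3, -3, -5, -11, -6, -7, -8]
j=9: a[9]=-11 ≤ -8 → i=4, swap a[4],a[9] → [-12, -9, -14, -10, -11, 6, 3, -3, -5, -1, -6, -7, -8]
j=10: a[10]=-6 > -8 → no swap
j=11: a[11]=-7 > -8 → no swap
final swap a[5],a[12] → [-12, -9, -14, -10, -11, -8, 3, -3, -5, -1, -6, -7, 6]; return 5

[-12, -9, -14, -10, -11, -8, 3, -3, -5, -1, -6, -7, 6]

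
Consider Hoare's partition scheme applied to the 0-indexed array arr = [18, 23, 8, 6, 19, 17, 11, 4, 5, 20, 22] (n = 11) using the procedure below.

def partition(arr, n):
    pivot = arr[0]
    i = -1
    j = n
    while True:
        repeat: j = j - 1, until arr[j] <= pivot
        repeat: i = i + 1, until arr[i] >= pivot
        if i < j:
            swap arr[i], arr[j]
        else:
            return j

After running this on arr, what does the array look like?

[5, 4, 8, 6, 11, 17, 19, 23, 18, 20, 22]

pivot=18
j stops at 8 (5), i stops at 0 (18); swap ⇒ [5, 23, 8, 6, 19, 17, 11, 4, 18, 20, 22]
j stops at 7 (4), i stops at 1 (23); swap ⇒ [5, 4, 8, 6, 19, 17, 11, 23, 18, 20, 22]
j stops at 6 (11), i stops at 4 (19); swap ⇒ [5, 4, 8, 6, 11, 17, 19, 23, 18, 20, 22]
j stops at 5, i stops at 6; i≥j ⇒ return 5. arr=[5, 4, 8, 6, 11, 17, 19, 23, 18, 20, 22]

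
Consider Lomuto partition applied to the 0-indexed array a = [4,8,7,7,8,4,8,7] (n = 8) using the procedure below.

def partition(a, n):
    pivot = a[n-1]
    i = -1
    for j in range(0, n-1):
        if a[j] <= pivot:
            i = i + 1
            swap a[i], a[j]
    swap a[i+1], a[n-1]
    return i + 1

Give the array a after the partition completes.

[4,7,7,4,7,8,8,8]

pivot = a[7] = 7; i = -1
j=0: a[0]=4 ≤ 7 → i=0, swap a[0],a[0] (no change) → [4,8,7,7,8,4,8,7]
j=1: a[1]=8 > 7 → no swap
j=2: a[2]=7 ≤ 7 → i=1, swap a[1],a[2] → [4,7,8,7,8,4,8,7]
j=3: a[3]=7 ≤ 7 → i=2, swap a[2],a[3] → [4,7,7,8,8,4,8,7]
j=4: a[4]=8 > 7 → no swap
j=5: a[5]=4 ≤ 7 → i=3, swap a[3],a[5] → [4,7,7,4,8,8,8,7]
j=6: a[6]=8 > 7 → no swap
final swap a[4],a[7] → [4,7,7,4,7,8,8,8]; return 4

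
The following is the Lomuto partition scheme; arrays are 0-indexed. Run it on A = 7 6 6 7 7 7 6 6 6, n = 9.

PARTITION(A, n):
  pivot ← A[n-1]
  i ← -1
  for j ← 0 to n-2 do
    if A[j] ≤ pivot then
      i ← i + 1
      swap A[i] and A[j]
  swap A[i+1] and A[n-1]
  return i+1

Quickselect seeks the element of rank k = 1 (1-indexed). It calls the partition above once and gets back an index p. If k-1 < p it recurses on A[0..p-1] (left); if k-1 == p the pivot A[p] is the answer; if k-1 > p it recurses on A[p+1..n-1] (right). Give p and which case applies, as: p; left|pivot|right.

pivot = A[8] = 6; i = -1
j=0: A[0]=7 > 6 → no swap
j=1: A[1]=6 ≤ 6 → i=0, swap A[0],A[1] → 6 7 6 7 7 7 6 6 6
j=2: A[2]=6 ≤ 6 → i=1, swap A[1],A[2] → 6 6 7 7 7 7 6 6 6
j=3: A[3]=7 > 6 → no swap
j=4: A[4]=7 > 6 → no swap
j=5: A[5]=7 > 6 → no swap
j=6: A[6]=6 ≤ 6 → i=2, swap A[2],A[6] → 6 6 6 7 7 7 7 6 6
j=7: A[7]=6 ≤ 6 → i=3, swap A[3],A[7] → 6 6 6 6 7 7 7 7 6
final swap A[4],A[8] → 6 6 6 6 6 7 7 7 7; return 4
p = 4; k-1 = 0 < 4 ⇒ left

4; left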